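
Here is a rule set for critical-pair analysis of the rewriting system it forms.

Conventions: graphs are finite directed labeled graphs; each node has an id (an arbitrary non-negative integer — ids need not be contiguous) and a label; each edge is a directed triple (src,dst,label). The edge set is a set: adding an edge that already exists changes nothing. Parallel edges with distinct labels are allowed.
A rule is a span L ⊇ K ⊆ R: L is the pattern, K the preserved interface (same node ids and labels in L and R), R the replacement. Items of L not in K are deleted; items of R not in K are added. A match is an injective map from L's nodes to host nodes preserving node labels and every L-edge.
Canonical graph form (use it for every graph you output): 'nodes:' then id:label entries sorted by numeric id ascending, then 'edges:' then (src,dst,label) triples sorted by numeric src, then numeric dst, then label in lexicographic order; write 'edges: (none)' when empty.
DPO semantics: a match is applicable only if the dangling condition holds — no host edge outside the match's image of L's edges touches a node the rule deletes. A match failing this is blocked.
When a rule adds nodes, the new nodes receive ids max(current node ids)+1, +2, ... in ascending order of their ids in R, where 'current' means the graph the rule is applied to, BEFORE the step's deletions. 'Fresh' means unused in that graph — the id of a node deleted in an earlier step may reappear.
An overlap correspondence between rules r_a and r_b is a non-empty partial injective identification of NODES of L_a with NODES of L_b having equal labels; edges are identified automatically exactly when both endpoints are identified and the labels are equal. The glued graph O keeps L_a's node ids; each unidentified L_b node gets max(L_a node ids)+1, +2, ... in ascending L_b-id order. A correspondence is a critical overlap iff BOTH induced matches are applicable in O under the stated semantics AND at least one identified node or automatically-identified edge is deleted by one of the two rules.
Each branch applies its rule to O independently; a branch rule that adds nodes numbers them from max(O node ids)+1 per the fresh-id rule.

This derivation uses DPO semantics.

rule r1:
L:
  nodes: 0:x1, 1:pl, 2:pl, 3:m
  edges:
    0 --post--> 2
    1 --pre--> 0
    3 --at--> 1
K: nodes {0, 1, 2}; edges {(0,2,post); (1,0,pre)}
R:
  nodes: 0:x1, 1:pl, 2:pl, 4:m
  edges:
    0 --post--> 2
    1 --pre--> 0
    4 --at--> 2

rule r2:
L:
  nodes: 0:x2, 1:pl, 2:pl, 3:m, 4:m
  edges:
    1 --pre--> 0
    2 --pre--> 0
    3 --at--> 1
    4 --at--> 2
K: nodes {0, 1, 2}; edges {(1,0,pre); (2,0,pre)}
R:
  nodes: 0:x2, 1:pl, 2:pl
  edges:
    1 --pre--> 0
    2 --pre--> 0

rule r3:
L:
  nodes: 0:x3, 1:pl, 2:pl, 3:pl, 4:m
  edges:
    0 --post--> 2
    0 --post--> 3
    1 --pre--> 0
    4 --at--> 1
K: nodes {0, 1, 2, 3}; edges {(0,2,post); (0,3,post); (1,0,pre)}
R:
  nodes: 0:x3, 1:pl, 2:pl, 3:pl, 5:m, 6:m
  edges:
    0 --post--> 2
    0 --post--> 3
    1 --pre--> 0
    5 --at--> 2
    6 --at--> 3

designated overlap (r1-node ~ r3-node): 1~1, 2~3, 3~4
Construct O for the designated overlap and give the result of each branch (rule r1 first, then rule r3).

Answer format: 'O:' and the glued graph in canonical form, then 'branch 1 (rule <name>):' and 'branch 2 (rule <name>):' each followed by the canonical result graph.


O:
nodes: 0:x1, 1:pl, 2:pl, 3:m, 4:x3, 5:pl
edges: (0,2,post); (1,0,pre); (1,4,pre); (3,1,at); (4,2,post); (4,5,post)
branch 1 (rule r1):
nodes: 0:x1, 1:pl, 2:pl, 4:x3, 5:pl, 6:m
edges: (0,2,post); (1,0,pre); (1,4,pre); (4,2,post); (4,5,post); (6,2,at)
branch 2 (rule r3):
nodes: 0:x1, 1:pl, 2:pl, 4:x3, 5:pl, 6:m, 7:m
edges: (0,2,post); (1,0,pre); (1,4,pre); (4,2,post); (4,5,post); (6,5,at); (7,2,at)


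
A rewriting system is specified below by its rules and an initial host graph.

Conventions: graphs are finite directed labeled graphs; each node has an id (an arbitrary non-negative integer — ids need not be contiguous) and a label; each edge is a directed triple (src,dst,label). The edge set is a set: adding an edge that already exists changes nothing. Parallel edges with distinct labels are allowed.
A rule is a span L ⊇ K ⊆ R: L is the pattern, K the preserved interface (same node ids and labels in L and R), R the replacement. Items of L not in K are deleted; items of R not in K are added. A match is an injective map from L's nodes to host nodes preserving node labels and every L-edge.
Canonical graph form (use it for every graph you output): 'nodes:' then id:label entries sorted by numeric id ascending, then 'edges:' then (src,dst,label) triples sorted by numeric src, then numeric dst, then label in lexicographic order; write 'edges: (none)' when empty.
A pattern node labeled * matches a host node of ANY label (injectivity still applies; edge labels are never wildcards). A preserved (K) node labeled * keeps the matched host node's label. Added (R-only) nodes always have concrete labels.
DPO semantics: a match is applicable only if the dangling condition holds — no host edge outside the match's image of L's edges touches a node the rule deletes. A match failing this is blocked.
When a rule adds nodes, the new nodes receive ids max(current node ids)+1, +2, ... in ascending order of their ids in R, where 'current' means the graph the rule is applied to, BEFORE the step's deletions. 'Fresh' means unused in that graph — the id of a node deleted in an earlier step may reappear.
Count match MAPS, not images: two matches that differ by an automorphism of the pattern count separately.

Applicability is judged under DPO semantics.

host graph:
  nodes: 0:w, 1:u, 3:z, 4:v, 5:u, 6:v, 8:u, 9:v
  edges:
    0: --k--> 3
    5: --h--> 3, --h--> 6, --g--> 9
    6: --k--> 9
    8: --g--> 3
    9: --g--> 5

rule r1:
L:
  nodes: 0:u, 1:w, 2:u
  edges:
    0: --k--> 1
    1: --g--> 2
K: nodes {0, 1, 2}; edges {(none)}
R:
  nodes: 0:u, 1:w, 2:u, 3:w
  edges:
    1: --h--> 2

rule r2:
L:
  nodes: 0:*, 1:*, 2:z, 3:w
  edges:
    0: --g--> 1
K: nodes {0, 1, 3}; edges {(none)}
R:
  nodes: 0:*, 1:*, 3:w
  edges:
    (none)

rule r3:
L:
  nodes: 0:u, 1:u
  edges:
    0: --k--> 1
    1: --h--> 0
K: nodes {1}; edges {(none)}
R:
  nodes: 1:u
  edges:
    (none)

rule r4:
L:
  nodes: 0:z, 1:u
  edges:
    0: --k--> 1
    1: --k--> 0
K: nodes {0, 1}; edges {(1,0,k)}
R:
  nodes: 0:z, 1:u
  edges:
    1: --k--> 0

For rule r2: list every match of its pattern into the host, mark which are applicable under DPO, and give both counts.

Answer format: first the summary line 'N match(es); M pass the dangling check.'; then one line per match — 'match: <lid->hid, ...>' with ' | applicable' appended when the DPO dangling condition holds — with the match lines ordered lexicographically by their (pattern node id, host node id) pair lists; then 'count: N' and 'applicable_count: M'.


2 match(es); 0 pass the dangling check.
match: 0->5, 1->9, 2->3, 3->0
match: 0->9, 1->5, 2->3, 3->0
count: 2
applicable_count: 0


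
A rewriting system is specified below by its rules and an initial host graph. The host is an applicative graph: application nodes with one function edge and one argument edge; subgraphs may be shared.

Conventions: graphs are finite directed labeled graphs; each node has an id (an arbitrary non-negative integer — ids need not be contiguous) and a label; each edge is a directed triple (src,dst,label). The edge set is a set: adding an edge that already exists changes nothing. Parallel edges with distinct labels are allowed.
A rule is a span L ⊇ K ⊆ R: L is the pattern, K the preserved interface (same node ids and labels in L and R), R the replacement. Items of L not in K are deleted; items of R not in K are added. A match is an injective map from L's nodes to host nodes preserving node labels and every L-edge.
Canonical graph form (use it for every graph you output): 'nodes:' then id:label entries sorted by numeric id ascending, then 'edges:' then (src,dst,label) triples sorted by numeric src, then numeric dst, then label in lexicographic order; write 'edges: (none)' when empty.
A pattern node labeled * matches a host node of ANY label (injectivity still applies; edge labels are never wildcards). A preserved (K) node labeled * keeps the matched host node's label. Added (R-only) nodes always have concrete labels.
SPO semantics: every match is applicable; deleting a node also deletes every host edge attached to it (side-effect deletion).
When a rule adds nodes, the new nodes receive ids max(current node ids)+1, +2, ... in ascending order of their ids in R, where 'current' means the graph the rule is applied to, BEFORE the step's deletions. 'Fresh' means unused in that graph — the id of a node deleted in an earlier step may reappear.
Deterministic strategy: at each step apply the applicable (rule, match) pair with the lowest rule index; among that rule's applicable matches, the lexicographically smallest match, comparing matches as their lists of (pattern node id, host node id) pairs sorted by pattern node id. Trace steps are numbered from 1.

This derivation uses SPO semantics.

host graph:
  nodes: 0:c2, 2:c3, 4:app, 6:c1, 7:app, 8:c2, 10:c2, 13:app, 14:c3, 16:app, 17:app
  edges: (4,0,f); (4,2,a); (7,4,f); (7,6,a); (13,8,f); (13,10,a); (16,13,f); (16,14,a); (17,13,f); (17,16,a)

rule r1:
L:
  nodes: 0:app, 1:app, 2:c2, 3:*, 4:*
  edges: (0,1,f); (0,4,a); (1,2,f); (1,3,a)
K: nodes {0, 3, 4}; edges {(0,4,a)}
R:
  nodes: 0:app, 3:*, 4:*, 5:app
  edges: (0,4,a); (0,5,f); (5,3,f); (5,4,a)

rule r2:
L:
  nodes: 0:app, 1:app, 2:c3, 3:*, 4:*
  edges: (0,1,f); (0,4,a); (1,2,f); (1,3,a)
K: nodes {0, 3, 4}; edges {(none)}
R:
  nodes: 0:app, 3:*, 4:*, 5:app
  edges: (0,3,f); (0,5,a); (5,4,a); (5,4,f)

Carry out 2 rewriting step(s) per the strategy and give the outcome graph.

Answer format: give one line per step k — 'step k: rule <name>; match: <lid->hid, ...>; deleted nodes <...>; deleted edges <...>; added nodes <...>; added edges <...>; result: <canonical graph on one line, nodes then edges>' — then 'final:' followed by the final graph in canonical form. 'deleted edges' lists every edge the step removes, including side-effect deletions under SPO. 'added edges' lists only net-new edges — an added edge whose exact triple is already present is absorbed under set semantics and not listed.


step 1: rule r1; match: 0->7, 1->4, 2->0, 3->2, 4->6; deleted nodes 0, 4; deleted edges (4,0,f); (4,2,a); (7,4,f); added nodes 18; added edges (7,18,f); (18,2,f); (18,6,a); result: nodes: 2:c3, 6:c1, 7:app, 8:c2, 10:c2, 13:app, 14:c3, 16:app, 17:app, 18:app edges: (7,6,a); (7,18,f); (13,8,f); (13,10,a); (16,13,f); (16,14,a); (17,13,f); (17,16,a); (18,2,f); (18,6,a)
step 2: rule r1; match: 0->16, 1->13, 2->8, 3->10, 4->14; deleted nodes 8, 13; deleted edges (13,8,f); (13,10,a); (16,13,f); (17,13,f); added nodes 19; added edges (16,19,f); (19,10,f); (19,14,a); result: nodes: 2:c3, 6:c1, 7:app, 10:c2, 14:c3, 16:app, 17:app, 18:app, 19:app edges: (7,6,a); (7,18,f); (16,14,a); (16,19,f); (17,16,a); (18,2,f); (18,6,a); (19,10,f); (19,14,a)
final:
nodes: 2:c3, 6:c1, 7:app, 10:c2, 14:c3, 16:app, 17:app, 18:app, 19:app
edges: (7,6,a); (7,18,f); (16,14,a); (16,19,f); (17,16,a); (18,2,f); (18,6,a); (19,10,f); (19,14,a)


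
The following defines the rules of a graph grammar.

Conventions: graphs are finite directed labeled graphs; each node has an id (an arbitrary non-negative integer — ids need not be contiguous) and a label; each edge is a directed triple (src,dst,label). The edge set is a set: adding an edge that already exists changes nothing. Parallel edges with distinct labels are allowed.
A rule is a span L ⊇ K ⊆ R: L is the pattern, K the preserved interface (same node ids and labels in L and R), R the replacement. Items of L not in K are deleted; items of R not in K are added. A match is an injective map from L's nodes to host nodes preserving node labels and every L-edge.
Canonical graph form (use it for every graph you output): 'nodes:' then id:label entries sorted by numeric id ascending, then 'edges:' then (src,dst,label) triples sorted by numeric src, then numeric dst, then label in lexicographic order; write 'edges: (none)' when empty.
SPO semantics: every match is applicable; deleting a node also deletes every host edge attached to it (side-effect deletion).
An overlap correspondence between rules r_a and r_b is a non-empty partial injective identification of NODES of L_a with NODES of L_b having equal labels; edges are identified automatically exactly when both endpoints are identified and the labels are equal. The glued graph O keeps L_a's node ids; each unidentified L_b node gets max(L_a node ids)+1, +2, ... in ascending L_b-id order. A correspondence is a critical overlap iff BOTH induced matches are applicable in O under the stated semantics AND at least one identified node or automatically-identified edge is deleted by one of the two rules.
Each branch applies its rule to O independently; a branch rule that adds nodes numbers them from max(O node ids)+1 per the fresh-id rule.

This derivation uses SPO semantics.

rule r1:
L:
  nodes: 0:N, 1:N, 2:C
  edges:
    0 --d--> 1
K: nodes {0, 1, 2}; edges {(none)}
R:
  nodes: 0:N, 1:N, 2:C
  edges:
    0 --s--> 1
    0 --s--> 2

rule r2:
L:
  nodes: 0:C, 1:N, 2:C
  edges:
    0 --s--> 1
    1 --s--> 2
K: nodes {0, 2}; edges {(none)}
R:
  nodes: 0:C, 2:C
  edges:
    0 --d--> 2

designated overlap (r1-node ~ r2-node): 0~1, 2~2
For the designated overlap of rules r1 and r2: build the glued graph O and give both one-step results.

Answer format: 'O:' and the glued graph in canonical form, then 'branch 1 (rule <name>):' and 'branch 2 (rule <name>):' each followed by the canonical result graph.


O:
nodes: 0:N, 1:N, 2:C, 3:C
edges: (0,1,d); (0,2,s); (3,0,s)
branch 1 (rule r1):
nodes: 0:N, 1:N, 2:C, 3:C
edges: (0,1,s); (0,2,s); (3,0,s)
branch 2 (rule r2):
nodes: 1:N, 2:C, 3:C
edges: (3,2,d)


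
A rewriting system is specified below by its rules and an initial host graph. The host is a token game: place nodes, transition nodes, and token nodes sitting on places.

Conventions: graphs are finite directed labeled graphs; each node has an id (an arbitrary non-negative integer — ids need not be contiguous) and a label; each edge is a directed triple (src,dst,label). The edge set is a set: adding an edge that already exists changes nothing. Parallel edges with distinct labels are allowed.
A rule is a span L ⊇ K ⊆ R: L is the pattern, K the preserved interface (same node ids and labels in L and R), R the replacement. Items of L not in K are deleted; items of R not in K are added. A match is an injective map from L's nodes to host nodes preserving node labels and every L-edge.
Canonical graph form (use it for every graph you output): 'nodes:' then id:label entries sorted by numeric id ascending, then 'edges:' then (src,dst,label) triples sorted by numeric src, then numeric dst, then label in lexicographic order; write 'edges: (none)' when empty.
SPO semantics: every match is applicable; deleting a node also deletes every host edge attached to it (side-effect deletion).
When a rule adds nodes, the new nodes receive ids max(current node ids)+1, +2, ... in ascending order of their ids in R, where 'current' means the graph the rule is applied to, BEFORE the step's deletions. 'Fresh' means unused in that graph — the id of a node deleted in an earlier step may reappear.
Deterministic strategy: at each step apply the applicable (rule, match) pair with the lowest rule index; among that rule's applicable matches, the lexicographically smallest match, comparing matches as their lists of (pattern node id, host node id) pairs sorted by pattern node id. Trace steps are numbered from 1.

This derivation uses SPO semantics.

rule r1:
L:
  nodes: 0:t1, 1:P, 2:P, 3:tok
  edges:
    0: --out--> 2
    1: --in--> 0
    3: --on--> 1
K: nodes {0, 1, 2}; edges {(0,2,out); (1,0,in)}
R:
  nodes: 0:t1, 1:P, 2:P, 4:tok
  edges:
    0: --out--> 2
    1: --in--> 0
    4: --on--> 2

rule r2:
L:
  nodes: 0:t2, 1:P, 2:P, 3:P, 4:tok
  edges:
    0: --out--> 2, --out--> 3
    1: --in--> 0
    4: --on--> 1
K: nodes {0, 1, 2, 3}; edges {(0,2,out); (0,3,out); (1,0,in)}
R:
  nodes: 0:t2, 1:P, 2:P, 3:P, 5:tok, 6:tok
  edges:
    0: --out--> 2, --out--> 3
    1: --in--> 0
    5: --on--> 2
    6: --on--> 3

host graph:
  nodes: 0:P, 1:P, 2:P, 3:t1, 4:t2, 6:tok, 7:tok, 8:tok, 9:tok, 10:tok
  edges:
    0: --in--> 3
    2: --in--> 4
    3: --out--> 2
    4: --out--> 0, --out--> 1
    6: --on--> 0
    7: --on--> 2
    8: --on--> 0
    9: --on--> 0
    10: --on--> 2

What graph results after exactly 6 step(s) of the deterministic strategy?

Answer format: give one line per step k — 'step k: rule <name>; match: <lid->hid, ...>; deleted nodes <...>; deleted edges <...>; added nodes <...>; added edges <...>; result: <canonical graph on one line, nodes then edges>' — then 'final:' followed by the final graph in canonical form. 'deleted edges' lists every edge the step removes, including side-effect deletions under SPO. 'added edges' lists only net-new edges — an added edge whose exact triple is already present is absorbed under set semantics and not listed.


step 1: rule r1; match: 0->3, 1->0, 2->2, 3->6; deleted nodes 6; deleted edges (6,0,on); added nodes 11; added edges (11,2,on); result: nodes: 0:P, 1:P, 2:P, 3:t1, 4:t2, 7:tok, 8:tok, 9:tok, 10:tok, 11:tok edges: (0,3,in); (2,4,in); (3,2,out); (4,0,out); (4,1,out); (7,2,on); (8,0,on); (9,0,on); (10,2,on); (11,2,on)
step 2: rule r1; match: 0->3, 1->0, 2->2, 3->8; deleted nodes 8; deleted edges (8,0,on); added nodes 12; added edges (12,2,on); result: nodes: 0:P, 1:P, 2:P, 3:t1, 4:t2, 7:tok, 9:tok, 10:tok, 11:tok, 12:tok edges: (0,3,in); (2,4,in); (3,2,out); (4,0,out); (4,1,out); (7,2,on); (9,0,on); (10,2,on); (11,2,on); (12,2,on)
step 3: rule r1; match: 0->3, 1->0, 2->2, 3->9; deleted nodes 9; deleted edges (9,0,on); added nodes 13; added edges (13,2,on); result: nodes: 0:P, 1:P, 2:P, 3:t1, 4:t2, 7:tok, 10:tok, 11:tok, 12:tok, 13:tok edges: (0,3,in); (2,4,in); (3,2,out); (4,0,out); (4,1,out); (7,2,on); (10,2,on); (11,2,on); (12,2,on); (13,2,on)
step 4: rule r2; match: 0->4, 1->2, 2->0, 3->1, 4->7; deleted nodes 7; deleted edges (7,2,on); added nodes 14, 15; added edges (14,0,on); (15,1,on); result: nodes: 0:P, 1:P, 2:P, 3:t1, 4:t2, 10:tok, 11:tok, 12:tok, 13:tok, 14:tok, 15:tok edges: (0,3,in); (2,4,in); (3,2,out); (4,0,out); (4,1,out); (10,2,on); (11,2,on); (12,2,on); (13,2,on); (14,0,on); (15,1,on)
step 5: rule r1; match: 0->3, 1->0, 2->2, 3->14; deleted nodes 14; deleted edges (14,0,on); added nodes 16; added edges (16,2,on); result: nodes: 0:P, 1:P, 2:P, 3:t1, 4:t2, 10:tok, 11:tok, 12:tok, 13:tok, 15:tok, 16:tok edges: (0,3,in); (2,4,in); (3,2,out); (4,0,out); (4,1,out); (10,2,on); (11,2,on); (12,2,on); (13,2,on); (15,1,on); (16,2,on)
step 6: rule r2; match: 0->4, 1->2, 2->0, 3->1, 4->10; deleted nodes 10; deleted edges (10,2,on); added nodes 17, 18; added edges (17,0,on); (18,1,on); result: nodes: 0:P, 1:P, 2:P, 3:t1, 4:t2, 11:tok, 12:tok, 13:tok, 15:tok, 16:tok, 17:tok, 18:tok edges: (0,3,in); (2,4,in); (3,2,out); (4,0,out); (4,1,out); (11,2,on); (12,2,on); (13,2,on); (15,1,on); (16,2,on); (17,0,on); (18,1,on)
final:
nodes: 0:P, 1:P, 2:P, 3:t1, 4:t2, 11:tok, 12:tok, 13:tok, 15:tok, 16:tok, 17:tok, 18:tok
edges: (0,3,in); (2,4,in); (3,2,out); (4,0,out); (4,1,out); (11,2,on); (12,2,on); (13,2,on); (15,1,on); (16,2,on); (17,0,on); (18,1,on)


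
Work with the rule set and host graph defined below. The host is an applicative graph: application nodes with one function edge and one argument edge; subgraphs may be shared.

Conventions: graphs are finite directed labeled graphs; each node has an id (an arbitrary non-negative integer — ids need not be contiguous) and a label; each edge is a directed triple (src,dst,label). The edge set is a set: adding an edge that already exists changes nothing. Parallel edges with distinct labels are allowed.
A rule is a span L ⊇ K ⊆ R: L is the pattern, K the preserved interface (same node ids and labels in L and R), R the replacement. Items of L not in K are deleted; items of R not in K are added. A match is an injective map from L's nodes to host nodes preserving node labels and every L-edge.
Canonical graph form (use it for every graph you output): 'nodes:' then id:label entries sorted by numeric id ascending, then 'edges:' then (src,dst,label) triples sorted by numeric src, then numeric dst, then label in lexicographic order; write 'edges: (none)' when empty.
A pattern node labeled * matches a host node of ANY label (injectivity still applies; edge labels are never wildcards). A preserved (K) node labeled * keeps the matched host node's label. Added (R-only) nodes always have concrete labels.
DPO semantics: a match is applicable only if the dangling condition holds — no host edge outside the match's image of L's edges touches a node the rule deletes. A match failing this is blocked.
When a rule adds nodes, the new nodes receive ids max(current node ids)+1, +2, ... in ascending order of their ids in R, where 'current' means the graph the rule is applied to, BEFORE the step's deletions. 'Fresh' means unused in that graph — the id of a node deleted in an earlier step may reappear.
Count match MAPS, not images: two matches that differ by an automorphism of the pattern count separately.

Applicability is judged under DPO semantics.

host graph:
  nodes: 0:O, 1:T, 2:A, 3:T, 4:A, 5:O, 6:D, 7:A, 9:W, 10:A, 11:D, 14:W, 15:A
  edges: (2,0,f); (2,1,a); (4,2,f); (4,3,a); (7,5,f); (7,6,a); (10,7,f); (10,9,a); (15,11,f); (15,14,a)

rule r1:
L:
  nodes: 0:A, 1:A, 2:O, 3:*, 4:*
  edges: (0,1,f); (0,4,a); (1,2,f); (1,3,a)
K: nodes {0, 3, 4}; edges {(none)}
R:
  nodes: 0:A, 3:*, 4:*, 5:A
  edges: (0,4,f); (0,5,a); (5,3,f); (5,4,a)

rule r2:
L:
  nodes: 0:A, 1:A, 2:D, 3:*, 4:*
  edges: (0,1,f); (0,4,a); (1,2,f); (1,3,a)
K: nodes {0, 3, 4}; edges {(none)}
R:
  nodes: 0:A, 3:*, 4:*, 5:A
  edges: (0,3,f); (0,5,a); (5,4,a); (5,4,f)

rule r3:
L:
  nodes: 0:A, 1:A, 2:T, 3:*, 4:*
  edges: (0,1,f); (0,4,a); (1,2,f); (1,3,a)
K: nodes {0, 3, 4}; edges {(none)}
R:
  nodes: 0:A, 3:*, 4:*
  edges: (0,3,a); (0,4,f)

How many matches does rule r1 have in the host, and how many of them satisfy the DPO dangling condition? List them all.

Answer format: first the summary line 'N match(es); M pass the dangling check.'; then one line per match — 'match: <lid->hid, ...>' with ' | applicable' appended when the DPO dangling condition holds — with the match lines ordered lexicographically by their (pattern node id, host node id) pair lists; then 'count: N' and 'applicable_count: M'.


2 match(es); 2 pass the dangling check.
match: 0->4, 1->2, 2->0, 3->1, 4->3 | applicable
match: 0->10, 1->7, 2->5, 3->6, 4->9 | applicable
count: 2
applicable_count: 2


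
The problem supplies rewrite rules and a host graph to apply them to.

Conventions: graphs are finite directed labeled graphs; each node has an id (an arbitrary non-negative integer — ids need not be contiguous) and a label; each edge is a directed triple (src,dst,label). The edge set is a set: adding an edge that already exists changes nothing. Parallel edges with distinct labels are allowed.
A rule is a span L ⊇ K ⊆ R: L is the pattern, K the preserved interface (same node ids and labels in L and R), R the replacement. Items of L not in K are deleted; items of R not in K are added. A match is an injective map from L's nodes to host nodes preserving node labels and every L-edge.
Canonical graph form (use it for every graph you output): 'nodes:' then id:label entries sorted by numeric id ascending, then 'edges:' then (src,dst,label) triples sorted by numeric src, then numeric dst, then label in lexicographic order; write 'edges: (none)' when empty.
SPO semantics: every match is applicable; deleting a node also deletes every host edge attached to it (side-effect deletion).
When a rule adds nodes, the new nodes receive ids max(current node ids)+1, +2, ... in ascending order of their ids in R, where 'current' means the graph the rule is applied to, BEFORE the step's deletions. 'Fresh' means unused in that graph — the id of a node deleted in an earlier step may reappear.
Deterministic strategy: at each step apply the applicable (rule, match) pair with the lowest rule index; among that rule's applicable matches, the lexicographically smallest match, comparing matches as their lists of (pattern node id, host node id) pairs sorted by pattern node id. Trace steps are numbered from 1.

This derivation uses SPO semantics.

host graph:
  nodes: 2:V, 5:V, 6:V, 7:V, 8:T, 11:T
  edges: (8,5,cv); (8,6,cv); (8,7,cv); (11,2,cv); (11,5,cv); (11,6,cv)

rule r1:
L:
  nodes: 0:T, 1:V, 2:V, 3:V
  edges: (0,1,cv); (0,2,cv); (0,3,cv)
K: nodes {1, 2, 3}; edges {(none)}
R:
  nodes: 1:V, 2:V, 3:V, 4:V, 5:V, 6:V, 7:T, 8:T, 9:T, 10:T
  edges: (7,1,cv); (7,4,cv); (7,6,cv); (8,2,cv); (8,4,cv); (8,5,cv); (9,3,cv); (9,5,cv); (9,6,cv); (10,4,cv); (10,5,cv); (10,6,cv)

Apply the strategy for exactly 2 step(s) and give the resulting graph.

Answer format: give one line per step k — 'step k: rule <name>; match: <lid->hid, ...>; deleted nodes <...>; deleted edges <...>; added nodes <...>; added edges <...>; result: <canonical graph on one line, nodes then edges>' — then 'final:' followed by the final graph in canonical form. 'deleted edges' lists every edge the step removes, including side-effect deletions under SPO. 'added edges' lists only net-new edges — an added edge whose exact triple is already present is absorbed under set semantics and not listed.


step 1: rule r1; match: 0->8, 1->5, 2->6, 3->7; deleted nodes 8; deleted edges (8,5,cv); (8,6,cv); (8,7,cv); added nodes 12, 13, 14, 15, 16, 17, 18; added edges (15,5,cv); (15,12,cv); (15,14,cv); (16,6,cv); (16,12,cv); (16,13,cv); (17,7,cv); (17,13,cv); (17,14,cv); (18,12,cv); (18,13,cv); (18,14,cv); result: nodes: 2:V, 5:V, 6:V, 7:V, 11:T, 12:V, 13:V, 14:V, 15:T, 16:T, 17:T, 18:T edges: (11,2,cv); (11,5,cv); (11,6,cv); (15,5,cv); (15,12,cv); (15,14,cv); (16,6,cv); (16,12,cv); (16,13,cv); (17,7,cv); (17,13,cv); (17,14,cv); (18,12,cv); (18,13,cv); (18,14,cv)
step 2: rule r1; match: 0->11, 1->2, 2->5, 3->6; deleted nodes 11; deleted edges (11,2,cv); (11,5,cv); (11,6,cv); added nodes 19, 20, 21, 22, 23, 24, 25; added edges (22,2,cv); (22,19,cv); (22,21,cv); (23,5,cv); (23,19,cv); (23,20,cv); (24,6,cv); (24,20,cv); (24,21,cv); (25,19,cv); (25,20,cv); (25,21,cv); result: nodes: 2:V, 5:V, 6:V, 7:V, 12:V, 13:V, 14:V, 15:T, 16:T, 17:T, 18:T, 19:V, 20:V, 21:V, 22:T, 23:T, 24:T, 25:T edges: (15,5,cv); (15,12,cv); (15,14,cv); (16,6,cv); (16,12,cv); (16,13,cv); (17,7,cv); (17,13,cv); (17,14,cv); (18,12,cv); (18,13,cv); (18,14,cv); (22,2,cv); (22,19,cv); (22,21,cv); (23,5,cv); (23,19,cv); (23,20,cv); (24,6,cv); (24,20,cv); (24,21,cv); (25,19,cv); (25,20,cv); (25,21,cv)
final:
nodes: 2:V, 5:V, 6:V, 7:V, 12:V, 13:V, 14:V, 15:T, 16:T, 17:T, 18:T, 19:V, 20:V, 21:V, 22:T, 23:T, 24:T, 25:T
edges: (15,5,cv); (15,12,cv); (15,14,cv); (16,6,cv); (16,12,cv); (16,13,cv); (17,7,cv); (17,13,cv); (17,14,cv); (18,12,cv); (18,13,cv); (18,14,cv); (22,2,cv); (22,19,cv); (22,21,cv); (23,5,cv); (23,19,cv); (23,20,cv); (24,6,cv); (24,20,cv); (24,21,cv); (25,19,cv); (25,20,cv); (25,21,cv)


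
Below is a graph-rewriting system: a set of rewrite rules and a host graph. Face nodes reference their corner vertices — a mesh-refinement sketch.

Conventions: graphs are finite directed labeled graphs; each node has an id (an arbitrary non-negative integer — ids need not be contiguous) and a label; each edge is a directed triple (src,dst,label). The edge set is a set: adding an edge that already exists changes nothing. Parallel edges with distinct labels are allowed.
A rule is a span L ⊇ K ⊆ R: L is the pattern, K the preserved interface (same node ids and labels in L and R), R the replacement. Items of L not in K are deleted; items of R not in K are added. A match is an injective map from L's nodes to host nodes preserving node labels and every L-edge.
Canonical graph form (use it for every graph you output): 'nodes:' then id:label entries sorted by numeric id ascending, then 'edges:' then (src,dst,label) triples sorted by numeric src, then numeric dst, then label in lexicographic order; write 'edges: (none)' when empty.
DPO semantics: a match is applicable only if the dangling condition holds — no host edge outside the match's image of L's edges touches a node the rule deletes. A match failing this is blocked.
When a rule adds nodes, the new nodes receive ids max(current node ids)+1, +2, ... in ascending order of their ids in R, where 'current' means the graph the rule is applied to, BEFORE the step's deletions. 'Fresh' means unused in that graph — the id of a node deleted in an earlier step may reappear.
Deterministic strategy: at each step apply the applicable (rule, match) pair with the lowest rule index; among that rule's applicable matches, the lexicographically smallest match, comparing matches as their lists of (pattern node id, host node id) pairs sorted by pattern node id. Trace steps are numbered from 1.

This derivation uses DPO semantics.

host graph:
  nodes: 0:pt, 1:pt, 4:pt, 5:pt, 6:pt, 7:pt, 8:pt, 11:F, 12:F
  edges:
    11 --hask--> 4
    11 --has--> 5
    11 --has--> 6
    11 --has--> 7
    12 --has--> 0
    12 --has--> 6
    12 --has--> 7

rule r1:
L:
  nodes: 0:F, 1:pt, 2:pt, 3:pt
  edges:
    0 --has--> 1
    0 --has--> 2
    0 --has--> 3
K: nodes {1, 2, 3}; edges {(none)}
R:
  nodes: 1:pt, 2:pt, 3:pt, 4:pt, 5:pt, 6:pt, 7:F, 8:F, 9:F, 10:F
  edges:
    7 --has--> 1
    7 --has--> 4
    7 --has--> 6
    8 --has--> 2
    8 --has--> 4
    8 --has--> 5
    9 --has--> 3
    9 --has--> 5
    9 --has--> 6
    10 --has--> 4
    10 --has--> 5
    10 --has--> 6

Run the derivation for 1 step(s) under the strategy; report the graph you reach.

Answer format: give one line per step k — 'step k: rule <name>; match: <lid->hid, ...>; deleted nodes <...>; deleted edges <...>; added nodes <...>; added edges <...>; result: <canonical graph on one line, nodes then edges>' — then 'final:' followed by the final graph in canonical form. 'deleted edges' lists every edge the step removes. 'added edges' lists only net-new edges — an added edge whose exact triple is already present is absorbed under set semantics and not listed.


step 1: rule r1; match: 0->12, 1->0, 2->6, 3->7; deleted nodes 12; deleted edges (12,0,has); (12,6,has); (12,7,has); added nodes 13, 14, 15, 16, 17, 18, 19; added edges (16,0,has); (16,13,has); (16,15,has); (17,6,has); (17,13,has); (17,14,has); (18,7,has); (18,14,has); (18,15,has); (19,13,has); (19,14,has); (19,15,has); result: nodes: 0:pt, 1:pt, 4:pt, 5:pt, 6:pt, 7:pt, 8:pt, 11:F, 13:pt, 14:pt, 15:pt, 16:F, 17:F, 18:F, 19:F edges: (11,4,hask); (11,5,has); (11,6,has); (11,7,has); (16,0,has); (16,13,has); (16,15,has); (17,6,has); (17,13,has); (17,14,has); (18,7,has); (18,14,has); (18,15,has); (19,13,has); (19,14,has); (19,15,has)
final:
nodes: 0:pt, 1:pt, 4:pt, 5:pt, 6:pt, 7:pt, 8:pt, 11:F, 13:pt, 14:pt, 15:pt, 16:F, 17:F, 18:F, 19:F
edges: (11,4,hask); (11,5,has); (11,6,has); (11,7,has); (16,0,has); (16,13,has); (16,15,has); (17,6,has); (17,13,has); (17,14,has); (18,7,has); (18,14,has); (18,15,has); (19,13,has); (19,14,has); (19,15,has)


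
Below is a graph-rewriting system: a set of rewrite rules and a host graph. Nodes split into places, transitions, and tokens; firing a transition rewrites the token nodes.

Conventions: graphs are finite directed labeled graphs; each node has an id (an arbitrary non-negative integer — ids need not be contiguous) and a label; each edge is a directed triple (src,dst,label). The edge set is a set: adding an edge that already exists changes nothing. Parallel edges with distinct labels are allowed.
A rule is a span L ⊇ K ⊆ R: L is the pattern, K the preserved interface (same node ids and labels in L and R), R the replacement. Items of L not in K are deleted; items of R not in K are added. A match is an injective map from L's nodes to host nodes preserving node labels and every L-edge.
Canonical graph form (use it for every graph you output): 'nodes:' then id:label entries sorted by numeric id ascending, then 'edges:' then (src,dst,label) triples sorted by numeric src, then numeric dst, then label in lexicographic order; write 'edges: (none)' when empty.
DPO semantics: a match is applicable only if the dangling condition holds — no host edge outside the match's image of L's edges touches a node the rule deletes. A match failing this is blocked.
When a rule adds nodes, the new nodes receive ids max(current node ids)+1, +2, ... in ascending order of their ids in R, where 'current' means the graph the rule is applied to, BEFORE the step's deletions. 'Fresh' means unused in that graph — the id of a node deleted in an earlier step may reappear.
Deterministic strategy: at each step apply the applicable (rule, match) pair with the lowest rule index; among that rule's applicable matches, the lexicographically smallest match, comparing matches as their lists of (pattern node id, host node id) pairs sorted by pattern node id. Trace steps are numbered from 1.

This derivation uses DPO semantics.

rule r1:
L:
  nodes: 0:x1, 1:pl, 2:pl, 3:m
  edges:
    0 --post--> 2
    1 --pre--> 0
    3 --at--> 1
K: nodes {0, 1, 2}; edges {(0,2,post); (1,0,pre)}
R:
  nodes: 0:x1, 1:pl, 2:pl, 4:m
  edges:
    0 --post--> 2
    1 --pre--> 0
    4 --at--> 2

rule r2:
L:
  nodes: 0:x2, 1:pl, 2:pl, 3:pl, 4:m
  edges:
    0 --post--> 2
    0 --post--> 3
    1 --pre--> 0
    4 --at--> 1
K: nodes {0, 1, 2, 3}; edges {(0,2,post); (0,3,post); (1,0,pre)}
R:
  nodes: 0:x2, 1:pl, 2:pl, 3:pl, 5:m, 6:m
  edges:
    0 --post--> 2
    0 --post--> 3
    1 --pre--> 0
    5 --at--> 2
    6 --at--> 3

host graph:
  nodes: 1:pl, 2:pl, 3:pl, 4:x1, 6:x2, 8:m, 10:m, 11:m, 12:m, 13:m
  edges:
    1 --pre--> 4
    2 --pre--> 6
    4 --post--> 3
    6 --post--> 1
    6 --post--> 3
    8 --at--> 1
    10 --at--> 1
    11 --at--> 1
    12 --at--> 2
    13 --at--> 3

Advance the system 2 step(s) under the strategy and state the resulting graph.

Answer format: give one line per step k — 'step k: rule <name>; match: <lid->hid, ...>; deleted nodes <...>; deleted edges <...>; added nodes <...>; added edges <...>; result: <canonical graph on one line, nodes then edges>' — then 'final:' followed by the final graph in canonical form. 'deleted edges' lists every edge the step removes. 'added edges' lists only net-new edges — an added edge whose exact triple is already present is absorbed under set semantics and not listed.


step 1: rule r1; match: 0->4, 1->1, 2->3, 3->8; deleted nodes 8; deleted edges (8,1,at); added nodes 14; added edges (14,3,at); result: nodes: 1:pl, 2:pl, 3:pl, 4:x1, 6:x2, 10:m, 11:m, 12:m, 13:m, 14:m edges: (1,4,pre); (2,6,pre); (4,3,post); (6,1,post); (6,3,post); (10,1,at); (11,1,at); (12,2,at); (13,3,at); (14,3,at)
step 2: rule r1; match: 0->4, 1->1, 2->3, 3->10; deleted nodes 10; deleted edges (10,1,at); added nodes 15; added edges (15,3,at); result: nodes: 1:pl, 2:pl, 3:pl, 4:x1, 6:x2, 11:m, 12:m, 13:m, 14:m, 15:m edges: (1,4,pre); (2,6,pre); (4,3,post); (6,1,post); (6,3,post); (11,1,at); (12,2,at); (13,3,at); (14,3,at); (15,3,at)
final:
nodes: 1:pl, 2:pl, 3:pl, 4:x1, 6:x2, 11:m, 12:m, 13:m, 14:m, 15:m
edges: (1,4,pre); (2,6,pre); (4,3,post); (6,1,post); (6,3,post); (11,1,at); (12,2,at); (13,3,at); (14,3,at); (15,3,at)


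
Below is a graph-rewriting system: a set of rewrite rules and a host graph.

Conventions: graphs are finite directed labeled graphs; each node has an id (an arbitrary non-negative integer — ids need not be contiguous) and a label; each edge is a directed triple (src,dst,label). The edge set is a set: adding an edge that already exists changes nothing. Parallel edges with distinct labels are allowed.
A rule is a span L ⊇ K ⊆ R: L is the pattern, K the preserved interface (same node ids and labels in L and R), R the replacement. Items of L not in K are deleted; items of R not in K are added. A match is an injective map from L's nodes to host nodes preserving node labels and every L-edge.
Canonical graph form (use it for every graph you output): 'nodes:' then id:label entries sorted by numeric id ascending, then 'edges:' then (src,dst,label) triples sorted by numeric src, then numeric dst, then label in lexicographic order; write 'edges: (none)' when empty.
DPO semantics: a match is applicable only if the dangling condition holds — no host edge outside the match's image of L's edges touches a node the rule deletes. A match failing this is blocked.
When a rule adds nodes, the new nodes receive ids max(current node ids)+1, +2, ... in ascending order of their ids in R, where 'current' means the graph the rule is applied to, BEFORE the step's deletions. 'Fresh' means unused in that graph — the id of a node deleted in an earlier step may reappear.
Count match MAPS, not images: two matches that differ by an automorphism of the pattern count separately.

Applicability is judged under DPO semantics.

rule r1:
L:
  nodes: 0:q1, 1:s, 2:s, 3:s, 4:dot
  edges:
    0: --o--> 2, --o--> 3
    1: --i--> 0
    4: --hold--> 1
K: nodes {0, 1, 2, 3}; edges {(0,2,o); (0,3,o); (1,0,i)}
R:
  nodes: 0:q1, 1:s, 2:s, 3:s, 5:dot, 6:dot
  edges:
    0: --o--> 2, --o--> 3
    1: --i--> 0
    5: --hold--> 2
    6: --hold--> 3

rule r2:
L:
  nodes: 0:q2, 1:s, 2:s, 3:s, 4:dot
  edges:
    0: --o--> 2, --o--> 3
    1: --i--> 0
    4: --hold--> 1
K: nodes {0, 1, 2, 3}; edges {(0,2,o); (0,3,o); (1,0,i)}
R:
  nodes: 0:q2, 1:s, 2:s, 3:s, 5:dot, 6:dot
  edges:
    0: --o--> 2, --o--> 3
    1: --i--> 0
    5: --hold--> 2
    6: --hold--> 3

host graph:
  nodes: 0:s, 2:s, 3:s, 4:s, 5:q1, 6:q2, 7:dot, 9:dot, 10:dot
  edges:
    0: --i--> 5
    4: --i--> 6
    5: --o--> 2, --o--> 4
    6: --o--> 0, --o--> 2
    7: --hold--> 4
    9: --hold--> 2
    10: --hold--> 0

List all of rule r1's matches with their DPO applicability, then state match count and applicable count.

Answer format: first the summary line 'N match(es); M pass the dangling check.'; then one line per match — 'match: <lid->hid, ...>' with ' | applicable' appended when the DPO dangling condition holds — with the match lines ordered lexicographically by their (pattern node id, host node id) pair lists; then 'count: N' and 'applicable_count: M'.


2 match(es); 2 pass the dangling check.
match: 0->5, 1->0, 2->2, 3->4, 4->10 | applicable
match: 0->5, 1->0, 2->4, 3->2, 4->10 | applicable
count: 2
applicable_count: 2


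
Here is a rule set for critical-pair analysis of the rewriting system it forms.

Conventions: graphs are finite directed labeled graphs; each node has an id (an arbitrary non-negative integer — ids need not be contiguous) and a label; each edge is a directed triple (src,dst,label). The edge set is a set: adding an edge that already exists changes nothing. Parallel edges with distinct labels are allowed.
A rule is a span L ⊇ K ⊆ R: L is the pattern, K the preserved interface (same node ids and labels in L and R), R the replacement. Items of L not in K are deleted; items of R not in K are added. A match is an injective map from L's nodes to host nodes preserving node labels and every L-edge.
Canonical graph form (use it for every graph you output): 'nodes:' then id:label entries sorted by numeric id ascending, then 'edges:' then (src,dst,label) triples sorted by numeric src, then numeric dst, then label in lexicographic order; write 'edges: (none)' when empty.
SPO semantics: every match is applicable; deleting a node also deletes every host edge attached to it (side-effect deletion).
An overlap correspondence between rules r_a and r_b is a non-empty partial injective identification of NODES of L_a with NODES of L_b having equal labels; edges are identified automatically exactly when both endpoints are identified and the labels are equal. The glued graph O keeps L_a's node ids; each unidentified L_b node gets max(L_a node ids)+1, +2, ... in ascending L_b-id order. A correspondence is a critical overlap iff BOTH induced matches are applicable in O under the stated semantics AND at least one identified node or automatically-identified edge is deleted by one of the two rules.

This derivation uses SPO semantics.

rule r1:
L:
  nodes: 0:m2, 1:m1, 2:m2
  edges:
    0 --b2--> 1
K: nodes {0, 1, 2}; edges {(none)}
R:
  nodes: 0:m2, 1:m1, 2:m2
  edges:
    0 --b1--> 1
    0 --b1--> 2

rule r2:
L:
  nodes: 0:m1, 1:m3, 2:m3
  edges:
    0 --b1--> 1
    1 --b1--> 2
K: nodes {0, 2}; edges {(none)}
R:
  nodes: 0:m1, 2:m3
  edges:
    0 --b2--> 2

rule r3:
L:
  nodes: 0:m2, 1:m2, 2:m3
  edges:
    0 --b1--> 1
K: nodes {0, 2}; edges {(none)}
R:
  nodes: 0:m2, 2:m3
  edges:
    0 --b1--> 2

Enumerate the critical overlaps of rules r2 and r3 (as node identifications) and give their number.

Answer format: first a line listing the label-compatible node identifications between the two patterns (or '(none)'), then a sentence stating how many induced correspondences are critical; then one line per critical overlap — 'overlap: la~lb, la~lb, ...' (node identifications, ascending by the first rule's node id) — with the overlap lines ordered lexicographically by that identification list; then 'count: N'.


label-compatible node identifications between L(r2) and L(r3): 1~2, 2~2
1 of the induced correspondences is a critical overlap of r2 and r3.
overlap: 1~2
count: 1
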